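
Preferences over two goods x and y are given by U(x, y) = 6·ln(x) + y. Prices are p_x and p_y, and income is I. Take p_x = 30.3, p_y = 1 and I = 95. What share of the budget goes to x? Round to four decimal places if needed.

Set MRS = p_x/p_y: (6/x)/1 = p_x/p_y.
So x*(p_x,p_y) = 6·p_y/p_x, independent of income; and y* = (I − 6·p_y)/p_y.
At the given prices: x* = 6·1/30.3 = 0.198, and y* = 89.
Expenditure on x: 30.3·0.198 = 6; share = 0.0632.

share on x = 0.0632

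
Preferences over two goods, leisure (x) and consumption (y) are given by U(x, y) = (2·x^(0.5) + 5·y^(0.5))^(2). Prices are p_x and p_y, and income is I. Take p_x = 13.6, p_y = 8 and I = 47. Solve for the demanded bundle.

With the ratio pinned down, the budget gives x* = I/(p_x + p_y·(y/x)) and y* = (y/x)·x*.
Numerically y/x = 18.0625, so x* = 47/(13.6 + 8·18.0625) = 0.2973 and y* = 18.0625·0.2973 = 5.3696.

x* = 0.2973, y* = 5.3696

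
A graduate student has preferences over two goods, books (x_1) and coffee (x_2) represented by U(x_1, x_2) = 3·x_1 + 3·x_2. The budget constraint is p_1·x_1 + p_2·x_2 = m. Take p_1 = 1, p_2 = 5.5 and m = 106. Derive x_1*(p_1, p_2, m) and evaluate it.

x_1 gives more utility per dollar, so spend all income on x_1: x_1* = m/p_1, x_2* = 0.
Numerically: x_1* = 106, x_2* = 0.

x_1* = 106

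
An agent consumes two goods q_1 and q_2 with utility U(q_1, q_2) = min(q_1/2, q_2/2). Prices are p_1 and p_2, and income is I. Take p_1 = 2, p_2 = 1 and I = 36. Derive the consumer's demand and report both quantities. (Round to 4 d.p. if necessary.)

With perfect complements, no substitution: consume in ratio q_1:q_2 = 2:2.
Budget: p_1·q_1 + p_2·q_1 = I, so (2·p_1 + 2·p_2)·q_1 = 2·I.
Demand: q_1*(p_1,p_2,I) = 2·I/(2·p_1 + 2·p_2), q_2* = 2·I/(2·p_1 + 2·p_2).
Here 2·2 + 2·1 = 6, giving q_1* = 12 and q_2* = 12.

q_1* = 12, q_2* = 12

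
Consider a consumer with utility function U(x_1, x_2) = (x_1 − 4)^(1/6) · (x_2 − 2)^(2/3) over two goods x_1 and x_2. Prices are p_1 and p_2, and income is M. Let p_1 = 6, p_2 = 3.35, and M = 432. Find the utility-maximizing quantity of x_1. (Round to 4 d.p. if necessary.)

MRS = (1/4)·(x_2−2)/(x_1−4). Tangency with p_1/p_2 gives x_2−2 = 4·(p_1/p_2)·(x_1−4).
Substituting into the budget: x_1* = 4 + 0.2·(M − 4·p_1 − 2·p_2)/p_1, and x_2* = 2 + 0.8·(…)/p_2.
Discretionary income = 432 − 4·6 − 2·3.35 = 401.3; x_1* = 4 + 0.2·401.3/6 = 17.3767.

x_1* = 17.3767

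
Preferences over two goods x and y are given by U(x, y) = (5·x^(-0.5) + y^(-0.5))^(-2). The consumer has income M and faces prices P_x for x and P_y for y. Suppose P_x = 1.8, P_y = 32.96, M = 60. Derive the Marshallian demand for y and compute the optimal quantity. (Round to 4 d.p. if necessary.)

MRS = MU_x/MU_y = 5·(y/x)^(1.5). Set equal to P_x/P_y.
Solve for the ratio: y/x = [(1/5)·P_x/P_y]^(2/3).
Substitute y = (y/x)·x into the budget: x* = M/(P_x + P_y·(y/x)).
Numerically y/x = 0.049228, so x* = 60/(1.8 + 32.96·0.049228) = 17.5308 and y* = 0.049228·17.5308 = 0.863.

y* = 0.863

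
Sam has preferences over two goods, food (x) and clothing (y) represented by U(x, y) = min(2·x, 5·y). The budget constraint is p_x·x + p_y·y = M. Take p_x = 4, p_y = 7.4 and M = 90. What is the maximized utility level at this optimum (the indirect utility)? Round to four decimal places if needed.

Demand: x*(p_x,p_y,M) = 5·M/(5·p_x + 2·p_y), y* = 2·M/(5·p_x + 2·p_y).
Here 5·4 + 2·7.4 = 34.8, giving x* = 12.931 and y* = 5.1724.
Utility at the optimum: U(12.931, 5.1724) = 25.8621.

V = 25.8621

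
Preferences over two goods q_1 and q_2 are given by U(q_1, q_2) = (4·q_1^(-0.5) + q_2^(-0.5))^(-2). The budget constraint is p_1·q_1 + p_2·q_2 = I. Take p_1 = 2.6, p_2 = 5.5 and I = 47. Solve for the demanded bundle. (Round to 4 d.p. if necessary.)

q_1* = 11.9759, q_2* = 2.8841

Numerically q_2/q_1 = 0.240824, so q_1* = 47/(2.6 + 5.5·0.240824) = 11.9759 and q_2* = 0.240824·11.9759 = 2.8841.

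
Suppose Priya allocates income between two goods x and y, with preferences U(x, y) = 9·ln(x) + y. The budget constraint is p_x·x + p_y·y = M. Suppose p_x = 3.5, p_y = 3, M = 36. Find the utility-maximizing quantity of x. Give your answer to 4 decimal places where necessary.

x* = 7.7143

MU_x = 9/x, MU_y = 1. Tangency: 9/x = p_x/p_y.
So x*(p_x,p_y) = 9·p_y/p_x, independent of income; and y* = (M − 9·p_y)/p_y.
At the given prices: x* = 9·3/3.5 = 7.7143.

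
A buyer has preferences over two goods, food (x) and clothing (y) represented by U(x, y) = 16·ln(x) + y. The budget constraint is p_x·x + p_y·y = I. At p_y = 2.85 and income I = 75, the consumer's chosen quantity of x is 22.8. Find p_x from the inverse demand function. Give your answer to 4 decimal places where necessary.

p_x = 2

MU_x = 16/x, MU_y = 1. Tangency: 16/x = p_x/p_y.
So x*(p_x,p_y) = 16·p_y/p_x, independent of income; and y* = (I − 16·p_y)/p_y.
Set x* = 22.8 in the demand function and solve for p_x: p_x = 2.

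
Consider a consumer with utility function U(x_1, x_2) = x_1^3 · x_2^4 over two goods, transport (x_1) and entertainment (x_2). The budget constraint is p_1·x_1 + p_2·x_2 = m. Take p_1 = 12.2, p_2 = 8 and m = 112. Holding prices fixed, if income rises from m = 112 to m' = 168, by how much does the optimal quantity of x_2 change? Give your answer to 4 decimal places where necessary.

Δx_2* = 4

Tangency: MRS = (3/4)·x_2/x_1 = p_1/p_2.
Rearranging, p_2·x_2 = (4/3)·p_1·x_1. Substituting into the budget gives p_1·x_1·(1 + (4/3)) = m.
Demand: x_1*(p_1,p_2,m) = 3/7·m/p_1 and x_2* = 4/7·m/p_2.
At p_1=12.2, p_2=8, m=112: x_2* = 4/7·112/8 = 8.
At m' = 168: x_2* = 12. Change: 12 − 8 = 4.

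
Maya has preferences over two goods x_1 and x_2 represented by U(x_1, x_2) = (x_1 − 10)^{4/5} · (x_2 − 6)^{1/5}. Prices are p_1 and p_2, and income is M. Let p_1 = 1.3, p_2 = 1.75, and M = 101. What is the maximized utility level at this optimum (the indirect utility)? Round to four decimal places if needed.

Let x_1' = x_1−10, x_2' = x_2−6. MRS = 4·x_2'/x_1' = p_1/p_2.
Substituting into the budget: x_1* = 10 + 0.8·(M − 10·p_1 − 6·p_2)/p_1, and x_2* = 6 + 0.2·(…)/p_2.
Discretionary income = 101 − 10·1.3 − 6·1.75 = 77.5; x_1* = 10 + 0.8·77.5/1.3 = 57.6923; x_2* = 6 + 0.2·77.5/1.75 = 14.8571.
Utility at the optimum: U(57.6923, 14.8571) = 34.0579.

V = 34.0579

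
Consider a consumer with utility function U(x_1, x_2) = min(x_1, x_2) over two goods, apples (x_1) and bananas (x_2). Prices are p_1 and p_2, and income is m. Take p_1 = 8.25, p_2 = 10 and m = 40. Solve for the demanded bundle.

With perfect complements, no substitution: consume in ratio x_1:x_2 = 1:1.
Budget: p_1·x_1 + p_2·x_1 = m, so (p_1 + p_2)·x_1 = m.
Demand: x_1*(p_1,p_2,m) = m/(p_1 + p_2), x_2* = m/(p_1 + p_2).
Here 8.25 + 10 = 18.25, giving x_1* = 2.1918 and x_2* = 2.1918.

x_1* = 2.1918, x_2* = 2.1918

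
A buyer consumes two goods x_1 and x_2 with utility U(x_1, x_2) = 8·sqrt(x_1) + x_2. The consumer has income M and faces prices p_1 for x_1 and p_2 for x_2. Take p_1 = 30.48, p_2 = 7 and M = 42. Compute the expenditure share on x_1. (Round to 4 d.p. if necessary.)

share on x_1 = 0.6124

Utility is quasi-linear in x_2; the FOC for x_1 is 4/√x_1 = p_1/p_2.
Solve: √x_1 = 4·p_2/p_1, so x_1*(p_1,p_2) = (4·p_2/p_1)², and x_2* = (M − p_1·x_1*)/p_2.
Plugging in: x_1* = (4·7/30.48)² = 0.8439, x_2* = 2.3255.
Expenditure on x_1: 30.48·0.8439 = 25.7218; share = 0.6124.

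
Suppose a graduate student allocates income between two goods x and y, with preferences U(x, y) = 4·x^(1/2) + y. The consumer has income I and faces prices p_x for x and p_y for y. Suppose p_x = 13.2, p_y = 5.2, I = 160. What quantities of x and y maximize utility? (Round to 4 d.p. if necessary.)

Set MRS = p_x/p_y: 2·x^(−1/2) = p_x/p_y.
Thus x* = (2·p_y/p_x)² — independent of I — with the rest of income spent on y.
Plugging in: x* = (2·5.2/13.2)² = 0.6208, y* = 29.1935.

x* = 0.6208, y* = 29.1935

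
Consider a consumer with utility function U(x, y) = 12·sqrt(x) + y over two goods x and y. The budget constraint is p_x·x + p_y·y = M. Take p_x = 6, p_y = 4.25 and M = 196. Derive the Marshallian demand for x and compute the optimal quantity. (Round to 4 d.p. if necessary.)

x* = 18.0625

MU_x = 6/√x, MU_y = 1. Tangency: 6/√x = p_x/p_y.
Solve: √x = 6·p_y/p_x, so x*(p_x,p_y) = (6·p_y/p_x)², and y* = (M − p_x·x*)/p_y.
Plugging in: x* = (6·4.25/6)² = 18.0625.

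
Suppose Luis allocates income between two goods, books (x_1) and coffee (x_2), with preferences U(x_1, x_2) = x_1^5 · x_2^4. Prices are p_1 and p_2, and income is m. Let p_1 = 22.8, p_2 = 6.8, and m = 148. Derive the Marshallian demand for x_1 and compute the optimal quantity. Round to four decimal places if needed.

The MRS is (5/4)·x_2/x_1. Set MRS = p_1/p_2.
So 5·p_2·x_2 = 4·p_1·x_1; combined with the budget, a share 5/9 of income goes to x_1.
Demand: x_1*(p_1,p_2,m) = 5/9·m/p_1 and x_2* = 4/9·m/p_2.
At p_1=22.8, p_2=6.8, m=148: x_1* = 5/9·148/22.8 = 3.6062.

x_1* = 3.6062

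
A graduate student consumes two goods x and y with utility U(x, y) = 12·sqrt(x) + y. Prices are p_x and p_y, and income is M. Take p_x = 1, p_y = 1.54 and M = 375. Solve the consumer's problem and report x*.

MU_x = 6/√x, MU_y = 1. Tangency: 6/√x = p_x/p_y.
Solve: √x = 6·p_y/p_x, so x*(p_x,p_y) = (6·p_y/p_x)², and y* = (M − p_x·x*)/p_y.
Plugging in: x* = (6·1.54/1)² = 85.3776.

x* = 85.3776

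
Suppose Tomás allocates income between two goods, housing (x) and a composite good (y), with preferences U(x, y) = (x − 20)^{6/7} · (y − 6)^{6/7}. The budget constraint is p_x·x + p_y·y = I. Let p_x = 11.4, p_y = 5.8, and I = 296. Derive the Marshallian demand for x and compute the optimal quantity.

This is Cobb-Douglas in (x−20, y−6): tangency gives 6/7·p_y·(y−6) = 6/7·p_x·(x−20).
Substituting into the budget: x* = 20 + 0.5·(I − 20·p_x − 6·p_y)/p_x, and y* = 6 + 0.5·(…)/p_y.
Discretionary income = 296 − 20·11.4 − 6·5.8 = 33.2; x* = 20 + 0.5·33.2/11.4 = 21.4561.

x* = 21.4561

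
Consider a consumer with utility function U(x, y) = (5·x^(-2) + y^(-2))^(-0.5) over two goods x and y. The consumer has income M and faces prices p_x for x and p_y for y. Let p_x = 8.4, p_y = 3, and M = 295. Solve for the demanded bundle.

From the CES first-order condition, 5·(y/x)^(3) = p_x/p_y.
Solve for the ratio: y/x = [(1/5)·p_x/p_y]^(1/3).
Substitute y = (y/x)·x into the budget: x* = M/(p_x + p_y·(y/x)).
Numerically y/x = 0.824257, so x* = 295/(8.4 + 3·0.824257) = 27.132 and y* = 0.824257·27.132 = 22.3637.

x* = 27.132, y* = 22.3637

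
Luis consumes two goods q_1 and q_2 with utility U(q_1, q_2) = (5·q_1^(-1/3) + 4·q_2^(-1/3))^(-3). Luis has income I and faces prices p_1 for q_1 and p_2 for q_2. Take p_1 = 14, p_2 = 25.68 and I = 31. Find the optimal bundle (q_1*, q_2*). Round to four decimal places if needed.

MRS = MU_q_1/MU_q_2 = (5/4)·(q_2/q_1)^(4/3). Set equal to p_1/p_2.
Solve for the ratio: q_2/q_1 = [(4/5)·p_1/p_2]^(0.75).
With the ratio pinned down, the budget gives q_1* = I/(p_1 + p_2·(q_2/q_1)) and q_2* = (q_2/q_1)·q_1*.
Numerically q_2/q_1 = 0.536682, so q_1* = 31/(14 + 25.68·0.536682) = 1.1158 and q_2* = 0.536682·1.1158 = 0.5988.

q_1* = 1.1158, q_2* = 0.5988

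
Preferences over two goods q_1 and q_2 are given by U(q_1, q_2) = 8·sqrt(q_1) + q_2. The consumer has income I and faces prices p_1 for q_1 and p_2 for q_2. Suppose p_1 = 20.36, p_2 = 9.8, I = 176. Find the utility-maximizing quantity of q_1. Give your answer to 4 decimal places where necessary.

Set MRS = p_1/p_2: 4·q_1^(−1/2) = p_1/p_2.
Solve: √q_1 = 4·p_2/p_1, so q_1*(p_1,p_2) = (4·p_2/p_1)², and q_2* = (I − p_1·q_1*)/p_2.
Plugging in: q_1* = (4·9.8/20.36)² = 3.7069.

q_1* = 3.7069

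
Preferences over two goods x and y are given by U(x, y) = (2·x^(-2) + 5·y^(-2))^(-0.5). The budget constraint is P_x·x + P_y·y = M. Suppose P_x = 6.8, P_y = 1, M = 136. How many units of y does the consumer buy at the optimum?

Substitute y = (y/x)·x into the budget: x* = M/(P_x + P_y·(y/x)).
Numerically y/x = 2.571282, so x* = 136/(6.8 + 1·2.571282) = 14.5124 and y* = 2.571282·14.5124 = 37.3155.

y* = 37.3155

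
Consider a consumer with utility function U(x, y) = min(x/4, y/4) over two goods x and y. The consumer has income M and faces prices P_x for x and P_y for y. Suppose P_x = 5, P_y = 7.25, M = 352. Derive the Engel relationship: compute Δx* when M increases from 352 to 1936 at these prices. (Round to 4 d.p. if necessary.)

Δx* = 129.3061

Leontief preferences: the optimum is at the kink where x/4 = y/4, i.e. y = x.
Budget: P_x·x + P_y·x = M, so (4·P_x + 4·P_y)·x = 4·M.
Demand: x*(P_x,P_y,M) = 4·M/(4·P_x + 4·P_y), y* = 4·M/(4·P_x + 4·P_y).
Here 4·5 + 4·7.25 = 49, giving x* = 28.7347.
At M' = 1936: x* = 158.0408. Change: 158.0408 − 28.7347 = 129.3061.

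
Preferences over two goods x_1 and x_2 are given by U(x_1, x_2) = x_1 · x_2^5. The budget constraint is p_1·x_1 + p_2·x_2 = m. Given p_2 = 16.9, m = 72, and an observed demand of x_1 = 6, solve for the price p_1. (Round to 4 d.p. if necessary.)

p_1 = 2

The MRS is (1/5)·x_2/x_1. Set MRS = p_1/p_2.
So p_2·x_2 = 5·p_1·x_1; combined with the budget, a share 1/6 of income goes to x_1.
Demand: x_1*(p_1,p_2,m) = 1/6·m/p_1 and x_2* = 5/6·m/p_2.
Set x_1* = 6 in the demand function and solve for p_1: p_1 = 2.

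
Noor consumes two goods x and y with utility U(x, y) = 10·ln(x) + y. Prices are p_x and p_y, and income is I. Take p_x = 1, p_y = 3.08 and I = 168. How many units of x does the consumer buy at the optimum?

So x*(p_x,p_y) = 10·p_y/p_x, independent of income; and y* = (I − 10·p_y)/p_y.
At the given prices: x* = 10·3.08/1 = 30.8.

x* = 30.8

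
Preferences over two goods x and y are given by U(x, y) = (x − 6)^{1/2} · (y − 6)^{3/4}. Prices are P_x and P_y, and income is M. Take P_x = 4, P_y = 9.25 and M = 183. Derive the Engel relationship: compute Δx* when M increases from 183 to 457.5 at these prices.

This is Cobb-Douglas in (x−6, y−6): tangency gives 0.5·P_y·(y−6) = 0.75·P_x·(x−6).
After buying the subsistence bundle (6, 6), a share 0.4 of the remaining income goes to x: x* = 6 + 0.4·(M − 6P_x − 6P_y)/P_x.
Discretionary income = 183 − 6·4 − 6·9.25 = 103.5; x* = 6 + 0.4·103.5/4 = 16.35.
At M' = 457.5: x* = 43.8. Change: 43.8 − 16.35 = 27.45.

Δx* = 27.45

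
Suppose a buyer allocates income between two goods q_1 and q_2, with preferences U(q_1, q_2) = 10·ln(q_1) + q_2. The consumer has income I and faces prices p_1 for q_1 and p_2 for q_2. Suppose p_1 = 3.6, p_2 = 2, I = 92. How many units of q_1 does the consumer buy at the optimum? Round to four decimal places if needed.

MU_q_1 = 10/q_1, MU_q_2 = 1. Tangency: 10/q_1 = p_1/p_2.
So q_1*(p_1,p_2) = 10·p_2/p_1, independent of income; and q_2* = (I − 10·p_2)/p_2.
At the given prices: q_1* = 10·2/3.6 = 5.5556.

q_1* = 5.5556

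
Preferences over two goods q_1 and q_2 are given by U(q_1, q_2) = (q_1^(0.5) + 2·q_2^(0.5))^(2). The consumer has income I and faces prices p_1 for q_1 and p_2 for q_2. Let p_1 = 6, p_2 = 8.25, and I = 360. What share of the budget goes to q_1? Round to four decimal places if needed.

share on q_1 = 0.2558

MRS = MU_q_1/MU_q_2 = (1/2)·(q_2/q_1)^(0.5). Set equal to p_1/p_2.
Solve for the ratio: q_2/q_1 = [2·p_1/p_2]^(2).
Substitute q_2 = (q_2/q_1)·q_1 into the budget: q_1* = I/(p_1 + p_2·(q_2/q_1)).
Numerically q_2/q_1 = 2.115702, so q_1* = 360/(6 + 8.25·2.115702) = 15.3488 and q_2* = 2.115702·15.3488 = 32.4736.
Expenditure on q_1: 6·15.3488 = 92.093; share = 0.2558.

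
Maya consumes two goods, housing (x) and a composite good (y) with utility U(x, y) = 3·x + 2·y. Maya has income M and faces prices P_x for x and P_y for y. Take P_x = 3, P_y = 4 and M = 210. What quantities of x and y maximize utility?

Perfect substitutes: compare marginal utility per dollar. 3/P_x vs 2/P_y → 1 vs 0.5.
x gives more utility per dollar, so spend all income on x: x* = M/P_x, y* = 0.
Numerically: x* = 70, y* = 0.

x* = 70, y* = 0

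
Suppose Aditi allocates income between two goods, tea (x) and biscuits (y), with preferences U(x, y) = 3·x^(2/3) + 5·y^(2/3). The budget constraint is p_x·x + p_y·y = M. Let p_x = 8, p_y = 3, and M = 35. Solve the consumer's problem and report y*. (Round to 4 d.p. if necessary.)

MU_x ∝ 3·x^(-1/3), MU_y ∝ 5·y^(-1/3), so MRS = (3/5)·(y/x)^(1/3) = p_x/p_y.
Solve for the ratio: y/x = [(5/3)·p_x/p_y]^(3).
With the ratio pinned down, the budget gives x* = M/(p_x + p_y·(y/x)) and y* = (y/x)·x*.
Numerically y/x = 87.791495, so x* = 35/(8 + 3·87.791495) = 0.129 and y* = 87.791495·0.129 = 11.3227.

y* = 11.3227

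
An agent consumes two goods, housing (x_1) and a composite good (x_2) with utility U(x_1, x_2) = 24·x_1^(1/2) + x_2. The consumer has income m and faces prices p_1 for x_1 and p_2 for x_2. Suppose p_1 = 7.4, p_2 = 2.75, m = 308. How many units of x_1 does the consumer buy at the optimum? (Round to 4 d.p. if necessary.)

x_1* = 19.8868

Thus x_1* = (12·p_2/p_1)² — independent of m — with the rest of income spent on x_2.
Plugging in: x_1* = (12·2.75/7.4)² = 19.8868.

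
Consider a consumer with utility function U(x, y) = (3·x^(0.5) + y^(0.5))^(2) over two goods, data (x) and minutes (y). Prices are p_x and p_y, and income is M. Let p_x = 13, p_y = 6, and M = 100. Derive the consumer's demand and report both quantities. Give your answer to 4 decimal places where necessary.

x* = 6.1998, y* = 3.2338

Numerically y/x = 0.521605, so x* = 100/(13 + 6·0.521605) = 6.1998 and y* = 0.521605·6.1998 = 3.2338.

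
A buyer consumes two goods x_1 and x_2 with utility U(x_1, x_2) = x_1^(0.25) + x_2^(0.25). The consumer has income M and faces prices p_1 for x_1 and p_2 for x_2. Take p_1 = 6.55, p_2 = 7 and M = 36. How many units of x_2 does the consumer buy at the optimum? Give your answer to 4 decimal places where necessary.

From the CES first-order condition, (x_2/x_1)^(0.75) = p_1/p_2.
Solve for the ratio: x_2/x_1 = [p_1/p_2]^(4/3).
With the ratio pinned down, the budget gives x_1* = M/(p_1 + p_2·(x_2/x_1)) and x_2* = (x_2/x_1)·x_1*.
Numerically x_2/x_1 = 0.915218, so x_1* = 36/(6.55 + 7·0.915218) = 2.7785 and x_2* = 0.915218·2.7785 = 2.543.

x_2* = 2.543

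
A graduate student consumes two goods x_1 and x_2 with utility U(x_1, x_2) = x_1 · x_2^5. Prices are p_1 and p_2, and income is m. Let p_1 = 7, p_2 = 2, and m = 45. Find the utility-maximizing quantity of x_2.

x_2* = 18.75

The MRS is (1/5)·x_2/x_1. Set MRS = p_1/p_2.
Rearranging, p_2·x_2 = 5·p_1·x_1. Substituting into the budget gives p_1·x_1·(1 + 5) = m.
Demand: x_1*(p_1,p_2,m) = 1/6·m/p_1 and x_2* = 5/6·m/p_2.
At p_1=7, p_2=2, m=45: x_2* = 5/6·45/2 = 18.75.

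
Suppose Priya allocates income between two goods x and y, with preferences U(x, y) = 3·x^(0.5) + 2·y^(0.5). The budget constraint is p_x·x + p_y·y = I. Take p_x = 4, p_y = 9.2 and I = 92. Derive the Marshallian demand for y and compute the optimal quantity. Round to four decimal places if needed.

y* = 1.6194

MU_x ∝ 3·x^(-0.5), MU_y ∝ 2·y^(-0.5), so MRS = (3/2)·(y/x)^(0.5) = p_x/p_y.
Hence y/x = ((2/3)·p_x/p_y)^(1/(0.5)), i.e. raised to the 2 power.
Substitute y = (y/x)·x into the budget: x* = I/(p_x + p_y·(y/x)).
Numerically y/x = 0.084016, so x* = 92/(4 + 9.2·0.084016) = 19.2753 and y* = 0.084016·19.2753 = 1.6194.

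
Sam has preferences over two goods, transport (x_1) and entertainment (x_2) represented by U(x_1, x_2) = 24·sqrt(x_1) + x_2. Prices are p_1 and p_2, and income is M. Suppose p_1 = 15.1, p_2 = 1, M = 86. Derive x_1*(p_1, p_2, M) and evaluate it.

MU_x_1 = 12/√x_1, MU_x_2 = 1. Tangency: 12/√x_1 = p_1/p_2.
Thus x_1* = (12·p_2/p_1)² — independent of M — with the rest of income spent on x_2.
Plugging in: x_1* = (12·1/15.1)² = 0.6316.

x_1* = 0.6316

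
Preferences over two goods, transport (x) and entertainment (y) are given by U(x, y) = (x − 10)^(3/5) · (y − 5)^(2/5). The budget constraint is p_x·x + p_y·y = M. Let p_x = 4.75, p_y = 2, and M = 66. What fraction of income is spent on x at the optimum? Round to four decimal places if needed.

share on x = 0.797

MRS = (3/2)·(y−5)/(x−10). Tangency with p_x/p_y gives y−5 = (2/3)·(p_x/p_y)·(x−10).
Substituting into the budget: x* = 10 + 0.6·(M − 10·p_x − 5·p_y)/p_x, and y* = 5 + 0.4·(…)/p_y.
Discretionary income = 66 − 10·4.75 − 5·2 = 8.5; x* = 10 + 0.6·8.5/4.75 = 11.0737; y* = 5 + 0.4·8.5/2 = 6.7.
Expenditure on x: 4.75·11.0737 = 52.6; share = 0.797.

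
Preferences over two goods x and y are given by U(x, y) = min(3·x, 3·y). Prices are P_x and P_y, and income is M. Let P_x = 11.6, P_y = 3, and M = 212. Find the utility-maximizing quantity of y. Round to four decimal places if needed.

Leontief preferences: the optimum is at the kink where x/3 = y/3, i.e. y = x.
Budget: P_x·x + P_y·x = M, so (3·P_x + 3·P_y)·x = 3·M.
Demand: x*(P_x,P_y,M) = 3·M/(3·P_x + 3·P_y), y* = 3·M/(3·P_x + 3·P_y).
Here 3·11.6 + 3·3 = 43.8, giving y* = 14.5205.

y* = 14.5205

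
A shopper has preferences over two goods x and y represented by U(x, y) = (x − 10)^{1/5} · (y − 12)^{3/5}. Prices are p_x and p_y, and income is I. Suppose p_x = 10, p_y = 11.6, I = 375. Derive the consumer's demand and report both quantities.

This is Cobb-Douglas in (x−10, y−12): tangency gives 0.2·p_y·(y−12) = 0.6·p_x·(x−10).
After buying the subsistence bundle (10, 12), a share 0.25 of the remaining income goes to x: x* = 10 + 0.25·(I − 10p_x − 12p_y)/p_x.
Discretionary income = 375 − 10·10 − 12·11.6 = 135.8; x* = 10 + 0.25·135.8/10 = 13.395; y* = 12 + 0.75·135.8/11.6 = 20.7802.

x* = 13.395, y* = 20.7802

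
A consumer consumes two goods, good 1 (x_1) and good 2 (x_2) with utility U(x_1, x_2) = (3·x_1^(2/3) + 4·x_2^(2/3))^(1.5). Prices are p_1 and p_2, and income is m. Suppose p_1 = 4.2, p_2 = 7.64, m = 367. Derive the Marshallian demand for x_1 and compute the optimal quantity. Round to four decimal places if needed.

x_1* = 50.9108

MRS = MU_x_1/MU_x_2 = (3/4)·(x_2/x_1)^(1/3). Set equal to p_1/p_2.
Solve for the ratio: x_2/x_1 = [(4/3)·p_1/p_2]^(3).
With the ratio pinned down, the budget gives x_1* = m/(p_1 + p_2·(x_2/x_1)) and x_2* = (x_2/x_1)·x_1*.
Numerically x_2/x_1 = 0.393808, so x_1* = 367/(4.2 + 7.64·0.393808) = 50.9108.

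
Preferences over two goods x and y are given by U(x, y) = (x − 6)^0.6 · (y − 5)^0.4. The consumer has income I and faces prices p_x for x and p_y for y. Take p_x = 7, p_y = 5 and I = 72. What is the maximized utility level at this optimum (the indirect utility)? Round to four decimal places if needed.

Let x' = x−6, y' = y−5. MRS = (3/2)·y'/x' = p_x/p_y.
Substituting into the budget: x* = 6 + 0.6·(I − 6·p_x − 5·p_y)/p_x, and y* = 5 + 0.4·(…)/p_y.
Discretionary income = 72 − 6·7 − 5·5 = 5; x* = 6 + 0.6·5/7 = 6.4286; y* = 5 + 0.4·5/5 = 5.4.
Utility at the optimum: U(6.4286, 5.4) = 0.4169.

V = 0.4169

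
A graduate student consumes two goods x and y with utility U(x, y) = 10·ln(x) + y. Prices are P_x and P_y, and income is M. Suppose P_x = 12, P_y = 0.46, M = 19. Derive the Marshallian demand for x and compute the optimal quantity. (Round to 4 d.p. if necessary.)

x* = 0.3833

Set MRS = P_x/P_y: (10/x)/1 = P_x/P_y.
So x*(P_x,P_y) = 10·P_y/P_x, independent of income; and y* = (M − 10·P_y)/P_y.
At the given prices: x* = 10·0.46/12 = 0.3833.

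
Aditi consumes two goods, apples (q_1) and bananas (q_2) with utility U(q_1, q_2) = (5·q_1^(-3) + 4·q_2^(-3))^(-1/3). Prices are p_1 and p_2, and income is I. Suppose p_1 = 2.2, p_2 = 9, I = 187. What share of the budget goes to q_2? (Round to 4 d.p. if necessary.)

MRS = MU_q_1/MU_q_2 = (5/4)·(q_2/q_1)^(4). Set equal to p_1/p_2.
Solve for the ratio: q_2/q_1 = [(4/5)·p_1/p_2]^(0.25).
With the ratio pinned down, the budget gives q_1* = I/(p_1 + p_2·(q_2/q_1)) and q_2* = (q_2/q_1)·q_1*.
Numerically q_2/q_1 = 0.664994, so q_1* = 187/(2.2 + 9·0.664994) = 22.8468 and q_2* = 0.664994·22.8468 = 15.193.
Expenditure on q_2: 9·15.193 = 136.737; share = 0.7312.

share on q_2 = 0.7312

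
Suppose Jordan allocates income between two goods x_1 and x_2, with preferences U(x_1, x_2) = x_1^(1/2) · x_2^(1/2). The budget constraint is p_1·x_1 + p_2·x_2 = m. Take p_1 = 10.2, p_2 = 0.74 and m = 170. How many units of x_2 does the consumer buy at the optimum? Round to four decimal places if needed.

Tangency: MRS = x_2/x_1 = p_1/p_2.
So 0.5·p_2·x_2 = 0.5·p_1·x_1; combined with the budget, a share 0.5 of income goes to x_1.
Demand: x_1*(p_1,p_2,m) = 0.5·m/p_1 and x_2* = 0.5·m/p_2.
At p_1=10.2, p_2=0.74, m=170: x_2* = 0.5·170/0.74 = 114.8649.

x_2* = 114.8649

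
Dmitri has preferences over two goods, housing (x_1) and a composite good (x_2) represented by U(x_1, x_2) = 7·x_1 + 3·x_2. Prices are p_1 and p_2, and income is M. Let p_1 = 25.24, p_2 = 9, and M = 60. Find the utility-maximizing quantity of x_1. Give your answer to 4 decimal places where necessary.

Numerically: x_1* = 0, x_2* = 6.6667.

x_1* = 0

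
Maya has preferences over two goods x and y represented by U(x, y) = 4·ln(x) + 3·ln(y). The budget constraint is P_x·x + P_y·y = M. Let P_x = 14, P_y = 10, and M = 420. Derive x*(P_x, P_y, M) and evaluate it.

x* = 17.1429

MU_x/MU_y = (4·y)/(3·x); tangency sets this equal to P_x/P_y.
So 4·P_y·y = 3·P_x·x; combined with the budget, a share 4/7 of income goes to x.
Demand: x*(P_x,P_y,M) = 4/7·M/P_x and y* = 3/7·M/P_y.
At P_x=14, P_y=10, M=420: x* = 4/7·420/14 = 17.1429.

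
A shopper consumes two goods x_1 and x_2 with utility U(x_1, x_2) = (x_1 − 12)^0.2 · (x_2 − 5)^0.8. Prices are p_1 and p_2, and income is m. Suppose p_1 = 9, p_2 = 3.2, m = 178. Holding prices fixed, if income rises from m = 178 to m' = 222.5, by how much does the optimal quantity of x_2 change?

Δx_2* = 11.125

MRS = (1/4)·(x_2−5)/(x_1−12). Tangency with p_1/p_2 gives x_2−5 = 4·(p_1/p_2)·(x_1−12).
Substituting into the budget: x_1* = 12 + 0.2·(m − 12·p_1 − 5·p_2)/p_1, and x_2* = 5 + 0.8·(…)/p_2.
Discretionary income = 178 − 12·9 − 5·3.2 = 54; x_2* = 5 + 0.8·54/3.2 = 18.5.
At m' = 222.5: x_2* = 29.625. Change: 29.625 − 18.5 = 11.125.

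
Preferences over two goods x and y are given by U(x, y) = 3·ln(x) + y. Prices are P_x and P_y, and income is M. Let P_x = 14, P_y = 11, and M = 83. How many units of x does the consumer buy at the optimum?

At the given prices: x* = 3·11/14 = 2.3571.

x* = 2.3571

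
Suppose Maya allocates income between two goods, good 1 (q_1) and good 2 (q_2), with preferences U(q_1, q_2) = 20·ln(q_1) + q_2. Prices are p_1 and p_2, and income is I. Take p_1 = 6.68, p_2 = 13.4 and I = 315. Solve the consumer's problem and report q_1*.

q_1* = 40.1198

MU_q_1 = 20/q_1, MU_q_2 = 1. Tangency: 20/q_1 = p_1/p_2.
So q_1*(p_1,p_2) = 20·p_2/p_1, independent of income; and q_2* = (I − 20·p_2)/p_2.
At the given prices: q_1* = 20·13.4/6.68 = 40.1198.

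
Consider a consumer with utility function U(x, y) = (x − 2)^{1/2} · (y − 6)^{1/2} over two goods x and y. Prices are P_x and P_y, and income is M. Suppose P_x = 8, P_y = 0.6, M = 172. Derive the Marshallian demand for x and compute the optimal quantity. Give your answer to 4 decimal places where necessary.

x* = 11.525

MRS = (y−6)/(x−2). Tangency with P_x/P_y gives y−6 = (P_x/P_y)·(x−2).
After buying the subsistence bundle (2, 6), a share 0.5 of the remaining income goes to x: x* = 2 + 0.5·(M − 2P_x − 6P_y)/P_x.
Discretionary income = 172 − 2·8 − 6·0.6 = 152.4; x* = 2 + 0.5·152.4/8 = 11.525.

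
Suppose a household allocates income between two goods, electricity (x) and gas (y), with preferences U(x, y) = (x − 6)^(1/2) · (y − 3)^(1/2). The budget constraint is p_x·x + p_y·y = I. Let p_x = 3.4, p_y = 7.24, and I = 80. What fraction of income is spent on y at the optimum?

share on y = 0.5082

MRS = (y−3)/(x−6). Tangency with p_x/p_y gives y−3 = (p_x/p_y)·(x−6).
After buying the subsistence bundle (6, 3), a share 0.5 of the remaining income goes to x: x* = 6 + 0.5·(I − 6p_x − 3p_y)/p_x.
Discretionary income = 80 − 6·3.4 − 3·7.24 = 37.88; x* = 6 + 0.5·37.88/3.4 = 11.5706; y* = 3 + 0.5·37.88/7.24 = 5.616.
Expenditure on y: 7.24·5.616 = 40.66; share = 0.5082.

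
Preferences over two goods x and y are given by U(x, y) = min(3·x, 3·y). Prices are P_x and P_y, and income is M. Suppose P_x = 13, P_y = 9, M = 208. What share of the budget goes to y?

share on y = 0.4091

Leontief preferences: the optimum is at the kink where x/3 = y/3, i.e. y = x.
Budget: P_x·x + P_y·x = M, so (3·P_x + 3·P_y)·x = 3·M.
Demand: x*(P_x,P_y,M) = 3·M/(3·P_x + 3·P_y), y* = 3·M/(3·P_x + 3·P_y).
Here 3·13 + 3·9 = 66, giving x* = 9.4545 and y* = 9.4545.
Expenditure on y: 9·9.4545 = 85.0909; share = 0.4091.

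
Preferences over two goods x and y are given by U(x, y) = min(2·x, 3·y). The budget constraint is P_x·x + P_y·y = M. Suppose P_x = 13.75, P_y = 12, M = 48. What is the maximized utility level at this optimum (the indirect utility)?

Leontief preferences: the optimum is at the kink where x/3 = y/2, i.e. y = (2/3)·x.
Budget: P_x·x + P_y·(2/3)·x = M, so (3·P_x + 2·P_y)·x = 3·M.
Demand: x*(P_x,P_y,M) = 3·M/(3·P_x + 2·P_y), y* = 2·M/(3·P_x + 2·P_y).
Here 3·13.75 + 2·12 = 65.25, giving x* = 2.2069 and y* = 1.4713.
Utility at the optimum: U(2.2069, 1.4713) = 4.4138.

V = 4.4138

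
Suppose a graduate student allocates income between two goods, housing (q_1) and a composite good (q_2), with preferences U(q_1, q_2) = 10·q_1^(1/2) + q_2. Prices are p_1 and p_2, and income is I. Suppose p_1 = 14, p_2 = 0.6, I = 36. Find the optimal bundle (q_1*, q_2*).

q_1* = 0.0459, q_2* = 58.9286

MU_q_1 = 5/√q_1, MU_q_2 = 1. Tangency: 5/√q_1 = p_1/p_2.
Solve: √q_1 = 5·p_2/p_1, so q_1*(p_1,p_2) = (5·p_2/p_1)², and q_2* = (I − p_1·q_1*)/p_2.
Plugging in: q_1* = (5·0.6/14)² = 0.0459, q_2* = 58.9286.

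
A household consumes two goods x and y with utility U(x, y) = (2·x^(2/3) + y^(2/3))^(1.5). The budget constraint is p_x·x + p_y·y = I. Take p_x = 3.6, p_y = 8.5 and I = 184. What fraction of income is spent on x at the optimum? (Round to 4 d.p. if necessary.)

MU_x ∝ 2·x^(-1/3), MU_y ∝ y^(-1/3), so MRS = 2·(y/x)^(1/3) = p_x/p_y.
Hence y/x = ((1/2)·p_x/p_y)^(1/(1/3)), i.e. raised to the 3 power.
Substitute y = (y/x)·x into the budget: x* = I/(p_x + p_y·(y/x)).
Numerically y/x = 0.009496, so x* = 184/(3.6 + 8.5·0.009496) = 49.9902 and y* = 0.009496·49.9902 = 0.4747.
Expenditure on x: 3.6·49.9902 = 179.9648; share = 0.9781.

share on x = 0.9781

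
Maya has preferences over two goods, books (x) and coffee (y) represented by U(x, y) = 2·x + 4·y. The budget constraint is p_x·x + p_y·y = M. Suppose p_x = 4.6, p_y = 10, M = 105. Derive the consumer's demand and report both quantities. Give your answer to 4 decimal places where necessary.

x* = 22.8261, y* = 0

Perfect substitutes: compare marginal utility per dollar. 2/p_x vs 4/p_y → 0.4348 vs 0.4.
x gives more utility per dollar, so spend all income on x: x* = M/p_x, y* = 0.
Numerically: x* = 22.8261, y* = 0.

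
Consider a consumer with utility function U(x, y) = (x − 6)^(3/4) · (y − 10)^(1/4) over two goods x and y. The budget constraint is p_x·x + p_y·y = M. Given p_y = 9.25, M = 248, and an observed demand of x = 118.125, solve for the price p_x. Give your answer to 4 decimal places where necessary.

p_x = 1

This is Cobb-Douglas in (x−6, y−10): tangency gives 0.75·p_y·(y−10) = 0.25·p_x·(x−6).
Substituting into the budget: x* = 6 + 0.75·(M − 6·p_x − 10·p_y)/p_x, and y* = 10 + 0.25·(…)/p_y.
Set x* = 118.125 in the demand function and solve for p_x: p_x = 1.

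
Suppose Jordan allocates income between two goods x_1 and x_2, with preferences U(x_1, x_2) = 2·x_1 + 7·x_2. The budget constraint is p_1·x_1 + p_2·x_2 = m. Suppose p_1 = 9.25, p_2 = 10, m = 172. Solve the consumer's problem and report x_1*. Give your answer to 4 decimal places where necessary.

x_1* = 0

Perfect substitutes: compare marginal utility per dollar. 2/p_1 vs 7/p_2 → 0.2162 vs 0.7.
x_2 gives more utility per dollar, so spend all income on x_2: x_2* = m/p_2, x_1* = 0.
Numerically: x_1* = 0, x_2* = 17.2.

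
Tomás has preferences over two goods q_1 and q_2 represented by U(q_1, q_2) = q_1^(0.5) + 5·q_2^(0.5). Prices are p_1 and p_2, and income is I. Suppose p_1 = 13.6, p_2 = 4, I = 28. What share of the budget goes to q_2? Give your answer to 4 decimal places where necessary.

share on q_2 = 0.9884

From the CES first-order condition, (1/5)·(q_2/q_1)^(0.5) = p_1/p_2.
Solve for the ratio: q_2/q_1 = [5·p_1/p_2]^(2).
With the ratio pinned down, the budget gives q_1* = I/(p_1 + p_2·(q_2/q_1)) and q_2* = (q_2/q_1)·q_1*.
Numerically q_2/q_1 = 289, so q_1* = 28/(13.6 + 4·289) = 0.0239 and q_2* = 289·0.0239 = 6.9186.
Expenditure on q_2: 4·6.9186 = 27.6744; share = 0.9884.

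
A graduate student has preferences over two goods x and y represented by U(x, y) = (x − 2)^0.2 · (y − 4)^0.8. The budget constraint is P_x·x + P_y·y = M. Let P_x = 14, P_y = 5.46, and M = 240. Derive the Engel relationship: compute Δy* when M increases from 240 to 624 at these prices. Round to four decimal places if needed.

Δy* = 56.2637

MRS = (1/4)·(y−4)/(x−2). Tangency with P_x/P_y gives y−4 = 4·(P_x/P_y)·(x−2).
After buying the subsistence bundle (2, 4), a share 0.2 of the remaining income goes to x: x* = 2 + 0.2·(M − 2P_x − 4P_y)/P_x.
Discretionary income = 240 − 2·14 − 4·5.46 = 190.16; y* = 4 + 0.8·190.16/5.46 = 31.8623.
At M' = 624: y* = 88.126. Change: 88.126 − 31.8623 = 56.2637.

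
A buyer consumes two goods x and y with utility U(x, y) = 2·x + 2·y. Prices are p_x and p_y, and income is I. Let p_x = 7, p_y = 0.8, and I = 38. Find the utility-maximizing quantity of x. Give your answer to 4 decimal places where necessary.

Perfect substitutes: compare marginal utility per dollar. 2/p_x vs 2/p_y → 0.2857 vs 2.5.
y gives more utility per dollar, so spend all income on y: y* = I/p_y, x* = 0.
Numerically: x* = 0, y* = 47.5.

x* = 0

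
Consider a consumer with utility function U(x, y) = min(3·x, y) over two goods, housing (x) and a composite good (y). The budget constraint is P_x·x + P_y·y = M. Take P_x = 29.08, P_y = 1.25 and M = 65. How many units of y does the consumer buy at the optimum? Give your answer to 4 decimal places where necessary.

y* = 5.9397

Leontief preferences: the optimum is at the kink where x/1 = y/3, i.e. y = 3·x.
Budget: P_x·x + P_y·3·x = M, so (P_x + 3·P_y)·x = M.
Demand: x*(P_x,P_y,M) = M/(P_x + 3·P_y), y* = 3·M/(P_x + 3·P_y).
Here 29.08 + 3·1.25 = 32.83, giving y* = 5.9397.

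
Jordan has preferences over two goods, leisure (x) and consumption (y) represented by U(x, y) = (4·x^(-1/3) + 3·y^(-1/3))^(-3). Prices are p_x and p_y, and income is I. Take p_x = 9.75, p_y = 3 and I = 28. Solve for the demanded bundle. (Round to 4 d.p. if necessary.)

x* = 1.7946, y* = 3.5009

Numerically y/x = 1.950781, so x* = 28/(9.75 + 3·1.950781) = 1.7946 and y* = 1.950781·1.7946 = 3.5009.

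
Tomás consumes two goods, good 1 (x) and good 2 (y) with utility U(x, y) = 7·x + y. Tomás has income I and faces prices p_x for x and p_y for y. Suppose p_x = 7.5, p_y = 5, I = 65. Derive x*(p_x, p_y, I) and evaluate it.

x* = 8.6667

Linear utility — the consumer picks whichever good has higher MU/price: 7/7.5 = 0.9333 vs 1/5 = 0.2.
x gives more utility per dollar, so spend all income on x: x* = I/p_x, y* = 0.
Numerically: x* = 8.6667, y* = 0.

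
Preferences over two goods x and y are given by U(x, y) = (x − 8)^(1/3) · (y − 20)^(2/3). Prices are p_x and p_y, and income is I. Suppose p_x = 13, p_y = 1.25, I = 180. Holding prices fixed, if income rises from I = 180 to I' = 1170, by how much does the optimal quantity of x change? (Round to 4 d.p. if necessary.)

This is Cobb-Douglas in (x−8, y−20): tangency gives 1/3·p_y·(y−20) = 2/3·p_x·(x−8).
After buying the subsistence bundle (8, 20), a share 1/3 of the remaining income goes to x: x* = 8 + 1/3·(I − 8p_x − 20p_y)/p_x.
Discretionary income = 180 − 8·13 − 20·1.25 = 51; x* = 8 + 1/3·51/13 = 9.3077.
At I' = 1170: x* = 34.6923. Change: 34.6923 − 9.3077 = 25.3846.

Δx* = 25.3846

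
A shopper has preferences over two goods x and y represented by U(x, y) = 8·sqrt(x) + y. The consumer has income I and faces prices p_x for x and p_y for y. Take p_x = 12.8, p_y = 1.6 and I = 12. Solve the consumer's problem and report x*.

Thus x* = (4·p_y/p_x)² — independent of I — with the rest of income spent on y.
Plugging in: x* = (4·1.6/12.8)² = 0.25.

x* = 0.25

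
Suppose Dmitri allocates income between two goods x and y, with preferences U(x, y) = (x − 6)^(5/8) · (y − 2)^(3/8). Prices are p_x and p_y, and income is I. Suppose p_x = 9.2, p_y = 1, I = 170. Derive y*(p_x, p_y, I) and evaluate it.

y* = 44.3

Let x' = x−6, y' = y−2. MRS = (5/3)·y'/x' = p_x/p_y.
After buying the subsistence bundle (6, 2), a share 0.625 of the remaining income goes to x: x* = 6 + 0.625·(I − 6p_x − 2p_y)/p_x.
Discretionary income = 170 − 6·9.2 − 2·1 = 112.8; y* = 2 + 0.375·112.8/1 = 44.3.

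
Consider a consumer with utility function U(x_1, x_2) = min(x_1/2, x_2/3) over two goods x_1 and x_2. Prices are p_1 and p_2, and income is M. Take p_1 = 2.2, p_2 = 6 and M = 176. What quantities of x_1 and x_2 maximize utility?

Leontief preferences: the optimum is at the kink where x_1/2 = x_2/3, i.e. x_2 = (3/2)·x_1.
Budget: p_1·x_1 + p_2·(3/2)·x_1 = M, so (2·p_1 + 3·p_2)·x_1 = 2·M.
Demand: x_1*(p_1,p_2,M) = 2·M/(2·p_1 + 3·p_2), x_2* = 3·M/(2·p_1 + 3·p_2).
Here 2·2.2 + 3·6 = 22.4, giving x_1* = 15.7143 and x_2* = 23.5714.

x_1* = 15.7143, x_2* = 23.5714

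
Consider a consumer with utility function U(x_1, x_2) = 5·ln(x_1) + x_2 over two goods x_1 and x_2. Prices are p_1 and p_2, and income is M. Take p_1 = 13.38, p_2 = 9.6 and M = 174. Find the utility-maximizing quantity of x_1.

MU_x_1 = 5/x_1, MU_x_2 = 1. Tangency: 5/x_1 = p_1/p_2.
So x_1*(p_1,p_2) = 5·p_2/p_1, independent of income; and x_2* = (M − 5·p_2)/p_2.
At the given prices: x_1* = 5·9.6/13.38 = 3.5874.

x_1* = 3.5874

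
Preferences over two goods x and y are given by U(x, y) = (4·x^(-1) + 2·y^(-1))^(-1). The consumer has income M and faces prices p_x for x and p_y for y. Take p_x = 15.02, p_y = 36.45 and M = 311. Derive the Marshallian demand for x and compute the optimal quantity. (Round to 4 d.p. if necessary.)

Substitute y = (y/x)·x into the budget: x* = M/(p_x + p_y·(y/x)).
Numerically y/x = 0.453912, so x* = 311/(15.02 + 36.45·0.453912) = 9.8527.

x* = 9.8527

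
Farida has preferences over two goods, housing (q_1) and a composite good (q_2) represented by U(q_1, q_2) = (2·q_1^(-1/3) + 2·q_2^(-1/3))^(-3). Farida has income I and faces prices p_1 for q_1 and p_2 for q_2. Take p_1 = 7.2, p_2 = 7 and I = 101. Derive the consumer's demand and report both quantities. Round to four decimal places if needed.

q_1* = 7.0386, q_2* = 7.1889

MRS = MU_q_1/MU_q_2 = (q_2/q_1)^(4/3). Set equal to p_1/p_2.
Solve for the ratio: q_2/q_1 = [p_1/p_2]^(0.75).
With the ratio pinned down, the budget gives q_1* = I/(p_1 + p_2·(q_2/q_1)) and q_2* = (q_2/q_1)·q_1*.
Numerically q_2/q_1 = 1.021353, so q_1* = 101/(7.2 + 7·1.021353) = 7.0386 and q_2* = 1.021353·7.0386 = 7.1889.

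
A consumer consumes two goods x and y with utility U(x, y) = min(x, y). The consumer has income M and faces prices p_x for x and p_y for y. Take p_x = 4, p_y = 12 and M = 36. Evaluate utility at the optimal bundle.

Leontief preferences: the optimum is at the kink where x/1 = y/1, i.e. y = x.
Budget: p_x·x + p_y·x = M, so (p_x + p_y)·x = M.
Demand: x*(p_x,p_y,M) = M/(p_x + p_y), y* = M/(p_x + p_y).
Here 4 + 12 = 16, giving x* = 2.25 and y* = 2.25.
Utility at the optimum: U(2.25, 2.25) = 2.25.

V = 2.25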